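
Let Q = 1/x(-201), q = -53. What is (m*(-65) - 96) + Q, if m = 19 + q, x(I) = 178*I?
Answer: 75634691/35778 ≈ 2114.0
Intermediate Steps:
m = -34 (m = 19 - 53 = -34)
Q = -1/35778 (Q = 1/(178*(-201)) = 1/(-35778) = -1/35778 ≈ -2.7950e-5)
(m*(-65) - 96) + Q = (-34*(-65) - 96) - 1/35778 = (2210 - 96) - 1/35778 = 2114 - 1/35778 = 75634691/35778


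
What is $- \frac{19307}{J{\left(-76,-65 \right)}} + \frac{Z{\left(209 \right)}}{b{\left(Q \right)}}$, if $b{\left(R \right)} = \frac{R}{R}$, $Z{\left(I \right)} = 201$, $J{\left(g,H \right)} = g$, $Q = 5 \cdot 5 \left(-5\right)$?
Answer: $\frac{34583}{76} \approx 455.04$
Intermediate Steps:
$Q = -125$ ($Q = 25 \left(-5\right) = -125$)
$b{\left(R \right)} = 1$
$- \frac{19307}{J{\left(-76,-65 \right)}} + \frac{Z{\left(209 \right)}}{b{\left(Q \right)}} = - \frac{19307}{-76} + \frac{201}{1} = \left(-19307\right) \left(- \frac{1}{76}\right) + 201 \cdot 1 = \frac{19307}{76} + 201 = \frac{34583}{76}$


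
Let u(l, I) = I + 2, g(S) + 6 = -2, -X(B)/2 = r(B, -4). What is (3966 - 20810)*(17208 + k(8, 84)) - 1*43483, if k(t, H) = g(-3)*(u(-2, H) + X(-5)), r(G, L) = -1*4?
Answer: -277228347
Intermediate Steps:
r(G, L) = -4
X(B) = 8 (X(B) = -2*(-4) = 8)
g(S) = -8 (g(S) = -6 - 2 = -8)
u(l, I) = 2 + I
k(t, H) = -80 - 8*H (k(t, H) = -8*((2 + H) + 8) = -8*(10 + H) = -80 - 8*H)
(3966 - 20810)*(17208 + k(8, 84)) - 1*43483 = (3966 - 20810)*(17208 + (-80 - 8*84)) - 1*43483 = -16844*(17208 + (-80 - 672)) - 43483 = -16844*(17208 - 752) - 43483 = -16844*16456 - 43483 = -277184864 - 43483 = -277228347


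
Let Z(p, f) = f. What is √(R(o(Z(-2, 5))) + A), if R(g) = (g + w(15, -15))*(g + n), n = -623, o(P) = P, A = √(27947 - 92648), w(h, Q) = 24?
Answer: √(-17922 + 3*I*√7189) ≈ 0.95 + 133.88*I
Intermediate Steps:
A = 3*I*√7189 (A = √(-64701) = 3*I*√7189 ≈ 254.36*I)
R(g) = (-623 + g)*(24 + g) (R(g) = (g + 24)*(g - 623) = (24 + g)*(-623 + g) = (-623 + g)*(24 + g))
√(R(o(Z(-2, 5))) + A) = √((-14952 + 5² - 599*5) + 3*I*√7189) = √((-14952 + 25 - 2995) + 3*I*√7189) = √(-17922 + 3*I*√7189)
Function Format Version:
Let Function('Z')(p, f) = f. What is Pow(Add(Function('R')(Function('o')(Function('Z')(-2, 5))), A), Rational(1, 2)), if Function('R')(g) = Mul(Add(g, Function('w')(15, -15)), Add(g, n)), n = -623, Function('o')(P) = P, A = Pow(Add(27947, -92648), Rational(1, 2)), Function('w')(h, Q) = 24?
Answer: Pow(Add(-17922, Mul(3, I, Pow(7189, Rational(1, 2)))), Rational(1, 2)) ≈ Add(0.9500, Mul(133.88, I))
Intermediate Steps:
A = Mul(3, I, Pow(7189, Rational(1, 2))) (A = Pow(-64701, Rational(1, 2)) = Mul(3, I, Pow(7189, Rational(1, 2))) ≈ Mul(254.36, I))
Function('R')(g) = Mul(Add(-623, g), Add(24, g)) (Function('R')(g) = Mul(Add(g, 24), Add(g, -623)) = Mul(Add(24, g), Add(-623, g)) = Mul(Add(-623, g), Add(24, g)))
Pow(Add(Function('R')(Function('o')(Function('Z')(-2, 5))), A), Rational(1, 2)) = Pow(Add(Add(-14952, Pow(5, 2), Mul(-599, 5)), Mul(3, I, Pow(7189, Rational(1, 2)))), Rational(1, 2)) = Pow(Add(Add(-14952, 25, -2995), Mul(3, I, Pow(7189, Rational(1, 2)))), Rational(1, 2)) = Pow(Add(-17922, Mul(3, I, Pow(7189, Rational(1, 2)))), Rational(1, 2))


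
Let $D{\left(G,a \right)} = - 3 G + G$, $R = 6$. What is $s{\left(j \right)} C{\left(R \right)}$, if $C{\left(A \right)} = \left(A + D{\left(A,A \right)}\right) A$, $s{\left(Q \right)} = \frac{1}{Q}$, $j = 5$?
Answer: $- \frac{36}{5} \approx -7.2$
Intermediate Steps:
$D{\left(G,a \right)} = - 2 G$
$C{\left(A \right)} = - A^{2}$ ($C{\left(A \right)} = \left(A - 2 A\right) A = - A A = - A^{2}$)
$s{\left(j \right)} C{\left(R \right)} = \frac{\left(-1\right) 6^{2}}{5} = \frac{\left(-1\right) 36}{5} = \frac{1}{5} \left(-36\right) = - \frac{36}{5}$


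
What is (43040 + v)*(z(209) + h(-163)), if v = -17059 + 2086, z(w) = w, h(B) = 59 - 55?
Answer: 5978271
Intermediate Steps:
h(B) = 4
v = -14973
(43040 + v)*(z(209) + h(-163)) = (43040 - 14973)*(209 + 4) = 28067*213 = 5978271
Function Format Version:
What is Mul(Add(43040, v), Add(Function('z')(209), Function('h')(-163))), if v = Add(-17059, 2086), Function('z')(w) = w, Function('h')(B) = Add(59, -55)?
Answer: 5978271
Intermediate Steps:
Function('h')(B) = 4
v = -14973
Mul(Add(43040, v), Add(Function('z')(209), Function('h')(-163))) = Mul(Add(43040, -14973), Add(209, 4)) = Mul(28067, 213) = 5978271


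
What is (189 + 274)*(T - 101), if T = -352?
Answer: -209739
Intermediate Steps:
(189 + 274)*(T - 101) = (189 + 274)*(-352 - 101) = 463*(-453) = -209739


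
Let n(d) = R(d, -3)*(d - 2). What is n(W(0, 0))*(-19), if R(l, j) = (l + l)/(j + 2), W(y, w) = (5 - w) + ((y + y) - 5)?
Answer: 0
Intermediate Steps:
W(y, w) = -w + 2*y (W(y, w) = (5 - w) + (2*y - 5) = (5 - w) + (-5 + 2*y) = -w + 2*y)
R(l, j) = 2*l/(2 + j) (R(l, j) = (2*l)/(2 + j) = 2*l/(2 + j))
n(d) = -2*d*(-2 + d) (n(d) = (2*d/(2 - 3))*(d - 2) = (2*d/(-1))*(-2 + d) = (2*d*(-1))*(-2 + d) = (-2*d)*(-2 + d) = -2*d*(-2 + d))
n(W(0, 0))*(-19) = (2*(-1*0 + 2*0)*(2 - (-1*0 + 2*0)))*(-19) = (2*(0 + 0)*(2 - (0 + 0)))*(-19) = (2*0*(2 - 1*0))*(-19) = (2*0*(2 + 0))*(-19) = (2*0*2)*(-19) = 0*(-19) = 0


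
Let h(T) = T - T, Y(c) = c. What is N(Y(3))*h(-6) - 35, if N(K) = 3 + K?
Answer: -35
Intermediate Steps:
h(T) = 0
N(Y(3))*h(-6) - 35 = (3 + 3)*0 - 35 = 6*0 - 35 = 0 - 35 = -35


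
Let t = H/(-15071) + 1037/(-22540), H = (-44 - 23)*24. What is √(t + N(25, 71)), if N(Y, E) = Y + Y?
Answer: √601501375231905/3466330 ≈ 7.0754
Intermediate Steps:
H = -1608 (H = -67*24 = -1608)
N(Y, E) = 2*Y
t = 2945099/48528620 (t = -1608/(-15071) + 1037/(-22540) = -1608*(-1/15071) + 1037*(-1/22540) = 1608/15071 - 1037/22540 = 2945099/48528620 ≈ 0.060688)
√(t + N(25, 71)) = √(2945099/48528620 + 2*25) = √(2945099/48528620 + 50) = √(2429376099/48528620) = √601501375231905/3466330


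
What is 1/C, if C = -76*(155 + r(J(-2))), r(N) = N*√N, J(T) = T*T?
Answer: -1/12388 ≈ -8.0723e-5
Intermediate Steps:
J(T) = T²
r(N) = N^(3/2)
C = -12388 (C = -76*(155 + ((-2)²)^(3/2)) = -76*(155 + 4^(3/2)) = -76*(155 + 8) = -76*163 = -12388)
1/C = 1/(-12388) = -1/12388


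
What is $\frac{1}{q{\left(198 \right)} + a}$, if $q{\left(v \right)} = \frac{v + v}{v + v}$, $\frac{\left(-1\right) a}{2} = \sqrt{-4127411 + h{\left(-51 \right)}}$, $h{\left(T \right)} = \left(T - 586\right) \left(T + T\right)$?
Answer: $\frac{i}{i + 2 \sqrt{4062437}} \approx 6.1539 \cdot 10^{-8} + 0.00024807 i$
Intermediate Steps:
$h{\left(T \right)} = 2 T \left(-586 + T\right)$ ($h{\left(T \right)} = \left(-586 + T\right) 2 T = 2 T \left(-586 + T\right)$)
$a = - 2 i \sqrt{4062437}$ ($a = - 2 \sqrt{-4127411 + 2 \left(-51\right) \left(-586 - 51\right)} = - 2 \sqrt{-4127411 + 2 \left(-51\right) \left(-637\right)} = - 2 \sqrt{-4127411 + 64974} = - 2 \sqrt{-4062437} = - 2 i \sqrt{4062437} \approx - 4031.1 i$)
$q{\left(v \right)} = 1$ ($q{\left(v \right)} = \frac{2 v}{2 v} = 2 v \frac{1}{2 v} = 1$)
$\frac{1}{q{\left(198 \right)} + a} = \frac{1}{1 - 2 i \sqrt{4062437}}$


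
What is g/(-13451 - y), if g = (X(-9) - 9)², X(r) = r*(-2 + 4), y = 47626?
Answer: -243/20359 ≈ -0.011936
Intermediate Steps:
X(r) = 2*r (X(r) = r*2 = 2*r)
g = 729 (g = (2*(-9) - 9)² = (-18 - 9)² = (-27)² = 729)
g/(-13451 - y) = 729/(-13451 - 1*47626) = 729/(-13451 - 47626) = 729/(-61077) = 729*(-1/61077) = -243/20359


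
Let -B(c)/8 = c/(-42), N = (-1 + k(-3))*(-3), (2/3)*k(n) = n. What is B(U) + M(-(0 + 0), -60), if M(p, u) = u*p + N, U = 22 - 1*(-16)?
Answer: 997/42 ≈ 23.738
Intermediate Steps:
k(n) = 3*n/2
U = 38 (U = 22 + 16 = 38)
N = 33/2 (N = (-1 + (3/2)*(-3))*(-3) = (-1 - 9/2)*(-3) = -11/2*(-3) = 33/2 ≈ 16.500)
M(p, u) = 33/2 + p*u (M(p, u) = u*p + 33/2 = p*u + 33/2 = 33/2 + p*u)
B(c) = 4*c/21 (B(c) = -8*c/(-42) = -8*c*(-1)/42 = -(-4)*c/21 = 4*c/21)
B(U) + M(-(0 + 0), -60) = (4/21)*38 + (33/2 - (0 + 0)*(-60)) = 152/21 + (33/2 - 1*0*(-60)) = 152/21 + (33/2 + 0*(-60)) = 152/21 + (33/2 + 0) = 152/21 + 33/2 = 997/42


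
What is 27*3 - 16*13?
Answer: -127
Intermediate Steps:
27*3 - 16*13 = 81 - 208 = -127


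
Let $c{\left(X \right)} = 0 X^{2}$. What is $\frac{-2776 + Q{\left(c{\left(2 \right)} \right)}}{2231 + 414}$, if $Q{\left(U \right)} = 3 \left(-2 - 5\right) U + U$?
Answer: $- \frac{2776}{2645} \approx -1.0495$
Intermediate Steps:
$c{\left(X \right)} = 0$
$Q{\left(U \right)} = - 20 U$ ($Q{\left(U \right)} = 3 \left(-7\right) U + U = - 21 U + U = - 20 U$)
$\frac{-2776 + Q{\left(c{\left(2 \right)} \right)}}{2231 + 414} = \frac{-2776 - 0}{2231 + 414} = \frac{-2776 + 0}{2645} = \left(-2776\right) \frac{1}{2645} = - \frac{2776}{2645}$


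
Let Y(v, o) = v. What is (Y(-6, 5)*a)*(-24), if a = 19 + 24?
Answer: 6192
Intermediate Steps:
a = 43
(Y(-6, 5)*a)*(-24) = -6*43*(-24) = -258*(-24) = 6192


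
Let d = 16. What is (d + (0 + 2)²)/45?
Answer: 4/9 ≈ 0.44444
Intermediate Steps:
(d + (0 + 2)²)/45 = (16 + (0 + 2)²)/45 = (16 + 2²)*(1/45) = (16 + 4)*(1/45) = 20*(1/45) = 4/9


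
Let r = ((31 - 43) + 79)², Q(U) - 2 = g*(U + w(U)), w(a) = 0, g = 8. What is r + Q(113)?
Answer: 5395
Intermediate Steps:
Q(U) = 2 + 8*U (Q(U) = 2 + 8*(U + 0) = 2 + 8*U)
r = 4489 (r = (-12 + 79)² = 67² = 4489)
r + Q(113) = 4489 + (2 + 8*113) = 4489 + (2 + 904) = 4489 + 906 = 5395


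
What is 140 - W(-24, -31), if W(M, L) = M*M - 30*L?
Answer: -1366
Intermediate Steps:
W(M, L) = M**2 - 30*L
140 - W(-24, -31) = 140 - ((-24)**2 - 30*(-31)) = 140 - (576 + 930) = 140 - 1*1506 = 140 - 1506 = -1366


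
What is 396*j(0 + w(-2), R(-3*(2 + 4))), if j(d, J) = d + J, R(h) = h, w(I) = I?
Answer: -7920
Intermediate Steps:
j(d, J) = J + d
396*j(0 + w(-2), R(-3*(2 + 4))) = 396*(-3*(2 + 4) + (0 - 2)) = 396*(-3*6 - 2) = 396*(-18 - 2) = 396*(-20) = -7920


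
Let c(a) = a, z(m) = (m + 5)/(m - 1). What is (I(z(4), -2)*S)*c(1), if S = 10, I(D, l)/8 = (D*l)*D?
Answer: -1440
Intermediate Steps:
z(m) = (5 + m)/(-1 + m)
I(D, l) = 8*l*D² (I(D, l) = 8*((D*l)*D) = 8*(l*D²) = 8*l*D²)
(I(z(4), -2)*S)*c(1) = ((8*(-2)*((5 + 4)/(-1 + 4))²)*10)*1 = ((8*(-2)*(9/3)²)*10)*1 = ((8*(-2)*((⅓)*9)²)*10)*1 = ((8*(-2)*3²)*10)*1 = ((8*(-2)*9)*10)*1 = -144*10*1 = -1440*1 = -1440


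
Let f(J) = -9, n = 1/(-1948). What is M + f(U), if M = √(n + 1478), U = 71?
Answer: -9 + √1402142641/974 ≈ 29.445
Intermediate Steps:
n = -1/1948 ≈ -0.00051335
M = √1402142641/974 (M = √(-1/1948 + 1478) = √(2879143/1948) = √1402142641/974 ≈ 38.445)
M + f(U) = √1402142641/974 - 9 = -9 + √1402142641/974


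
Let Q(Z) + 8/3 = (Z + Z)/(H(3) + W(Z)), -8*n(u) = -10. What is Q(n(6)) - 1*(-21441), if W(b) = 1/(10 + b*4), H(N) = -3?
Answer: 5659495/264 ≈ 21437.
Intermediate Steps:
W(b) = 1/(10 + 4*b)
n(u) = 5/4 (n(u) = -⅛*(-10) = 5/4)
Q(Z) = -8/3 + 2*Z/(-3 + 1/(2*(5 + 2*Z))) (Q(Z) = -8/3 + (Z + Z)/(-3 + 1/(2*(5 + 2*Z))) = -8/3 + (2*Z)/(-3 + 1/(2*(5 + 2*Z))) = -8/3 + 2*Z/(-3 + 1/(2*(5 + 2*Z))))
Q(n(6)) - 1*(-21441) = 4*(-58 - 39*5/4 - 6*(5/4)²)/(3*(29 + 12*(5/4))) - 1*(-21441) = 4*(-58 - 195/4 - 6*25/16)/(3*(29 + 15)) + 21441 = (4/3)*(-58 - 195/4 - 75/8)/44 + 21441 = (4/3)*(1/44)*(-929/8) + 21441 = -929/264 + 21441 = 5659495/264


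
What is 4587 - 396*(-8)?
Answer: 7755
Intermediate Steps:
4587 - 396*(-8) = 4587 + 3168 = 7755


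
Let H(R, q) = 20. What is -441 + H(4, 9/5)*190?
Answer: 3359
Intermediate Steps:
-441 + H(4, 9/5)*190 = -441 + 20*190 = -441 + 3800 = 3359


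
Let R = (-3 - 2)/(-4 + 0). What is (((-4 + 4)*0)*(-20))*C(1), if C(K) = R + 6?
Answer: 0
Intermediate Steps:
R = 5/4 (R = -5/(-4) = -5*(-1/4) = 5/4 ≈ 1.2500)
C(K) = 29/4 (C(K) = 5/4 + 6 = 29/4)
(((-4 + 4)*0)*(-20))*C(1) = (((-4 + 4)*0)*(-20))*(29/4) = ((0*0)*(-20))*(29/4) = (0*(-20))*(29/4) = 0*(29/4) = 0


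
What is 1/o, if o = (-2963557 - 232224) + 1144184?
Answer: -1/2051597 ≈ -4.8743e-7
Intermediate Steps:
o = -2051597 (o = -3195781 + 1144184 = -2051597)
1/o = 1/(-2051597) = -1/2051597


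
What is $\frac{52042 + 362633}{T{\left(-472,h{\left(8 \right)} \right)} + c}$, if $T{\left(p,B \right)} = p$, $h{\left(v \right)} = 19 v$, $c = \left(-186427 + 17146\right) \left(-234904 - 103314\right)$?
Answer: $\frac{414675}{57253880786} \approx 7.2427 \cdot 10^{-6}$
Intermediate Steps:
$c = 57253881258$ ($c = \left(-169281\right) \left(-338218\right) = 57253881258$)
$\frac{52042 + 362633}{T{\left(-472,h{\left(8 \right)} \right)} + c} = \frac{52042 + 362633}{-472 + 57253881258} = \frac{414675}{57253880786}$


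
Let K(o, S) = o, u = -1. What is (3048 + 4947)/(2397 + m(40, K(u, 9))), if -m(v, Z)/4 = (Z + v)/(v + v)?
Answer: 53300/15967 ≈ 3.3381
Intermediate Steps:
m(v, Z) = -2*(Z + v)/v (m(v, Z) = -4*(Z + v)/(v + v) = -4*(Z + v)/(2*v) = -4*(Z + v)*1/(2*v) = -2*(Z + v)/v)
(3048 + 4947)/(2397 + m(40, K(u, 9))) = (3048 + 4947)/(2397 + (-2 - 2*(-1)/40)) = 7995/(2397 + (-2 - 2*(-1)*1/40)) = 7995/(2397 + (-2 + 1/20)) = 7995/(2397 - 39/20) = 7995/(47901/20) = 7995*(20/47901) = 53300/15967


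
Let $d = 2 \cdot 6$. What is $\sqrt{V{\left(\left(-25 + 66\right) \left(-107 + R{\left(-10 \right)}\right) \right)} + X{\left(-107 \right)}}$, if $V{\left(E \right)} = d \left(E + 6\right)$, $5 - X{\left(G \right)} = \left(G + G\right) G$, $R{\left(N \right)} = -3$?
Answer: $3 i \sqrt{8549} \approx 277.38 i$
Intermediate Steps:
$X{\left(G \right)} = 5 - 2 G^{2}$ ($X{\left(G \right)} = 5 - \left(G + G\right) G = 5 - 2 G G = 5 - 2 G^{2}$)
$d = 12$
$V{\left(E \right)} = 72 + 12 E$ ($V{\left(E \right)} = 12 \left(E + 6\right) = 12 \left(6 + E\right) = 72 + 12 E$)
$\sqrt{V{\left(\left(-25 + 66\right) \left(-107 + R{\left(-10 \right)}\right) \right)} + X{\left(-107 \right)}} = \sqrt{\left(72 + 12 \left(-25 + 66\right) \left(-107 - 3\right)\right) + \left(5 - 2 \left(-107\right)^{2}\right)} = \sqrt{\left(72 + 12 \cdot 41 \left(-110\right)\right) + \left(5 - 22898\right)} = \sqrt{\left(72 + 12 \left(-4510\right)\right) + \left(5 - 22898\right)} = \sqrt{\left(72 - 54120\right) - 22893} = \sqrt{-54048 - 22893} = \sqrt{-76941} = 3 i \sqrt{8549}$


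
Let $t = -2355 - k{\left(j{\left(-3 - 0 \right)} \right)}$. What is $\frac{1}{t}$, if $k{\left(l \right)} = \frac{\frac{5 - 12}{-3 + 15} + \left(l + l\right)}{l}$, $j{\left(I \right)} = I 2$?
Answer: $- \frac{72}{169711} \approx -0.00042425$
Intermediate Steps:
$j{\left(I \right)} = 2 I$
$k{\left(l \right)} = \frac{- \frac{7}{12} + 2 l}{l}$
$t = - \frac{169711}{72}$ ($t = -2355 - \left(2 - \frac{7}{12 \cdot 2 \left(-3 - 0\right)}\right) = -2355 - \left(2 - \frac{7}{12 \cdot 2 \left(-3 + 0\right)}\right) = -2355 - \left(2 - \frac{7}{12 \cdot 2 \left(-3\right)}\right) = -2355 - \left(2 - \frac{7}{12 \left(-6\right)}\right) = -2355 - \left(2 - - \frac{7}{72}\right) = -2355 - \left(2 + \frac{7}{72}\right) = -2355 - \frac{151}{72} = - \frac{169711}{72} \approx -2357.1$)
$\frac{1}{t} = \frac{1}{- \frac{169711}{72}} = - \frac{72}{169711}$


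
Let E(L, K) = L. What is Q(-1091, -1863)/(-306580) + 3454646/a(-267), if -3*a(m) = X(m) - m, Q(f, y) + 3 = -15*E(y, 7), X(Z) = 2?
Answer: -1588691814219/41235010 ≈ -38528.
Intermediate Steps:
Q(f, y) = -3 - 15*y
a(m) = -⅔ + m/3 (a(m) = -(2 - m)/3 = -⅔ + m/3)
Q(-1091, -1863)/(-306580) + 3454646/a(-267) = (-3 - 15*(-1863))/(-306580) + 3454646/(-⅔ + (⅓)*(-267)) = (-3 + 27945)*(-1/306580) + 3454646/(-⅔ - 89) = 27942*(-1/306580) + 3454646/(-269/3) = -13971/153290 + 3454646*(-3/269) = -13971/153290 - 10363938/269 = -1588691814219/41235010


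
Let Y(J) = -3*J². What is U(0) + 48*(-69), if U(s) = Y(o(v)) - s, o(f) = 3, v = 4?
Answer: -3339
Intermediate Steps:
U(s) = -27 - s (U(s) = -3*3² - s = -3*9 - s = -27 - s)
U(0) + 48*(-69) = (-27 - 1*0) + 48*(-69) = (-27 + 0) - 3312 = -27 - 3312 = -3339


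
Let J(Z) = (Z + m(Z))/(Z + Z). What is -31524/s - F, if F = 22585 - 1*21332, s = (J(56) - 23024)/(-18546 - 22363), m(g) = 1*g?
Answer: -119860285/2093 ≈ -57267.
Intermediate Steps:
m(g) = g
J(Z) = 1 (J(Z) = (Z + Z)/(Z + Z) = (2*Z)/((2*Z)) = (2*Z)*(1/(2*Z)) = 1)
s = 2093/3719 (s = (1 - 23024)/(-18546 - 22363) = -23023/(-40909) = -23023*(-1/40909) = 2093/3719 ≈ 0.56279)
F = 1253 (F = 22585 - 21332 = 1253)
-31524/s - F = -31524/2093/3719 - 1*1253 = -31524*3719/2093 - 1253 = -117237756/2093 - 1253 = -119860285/2093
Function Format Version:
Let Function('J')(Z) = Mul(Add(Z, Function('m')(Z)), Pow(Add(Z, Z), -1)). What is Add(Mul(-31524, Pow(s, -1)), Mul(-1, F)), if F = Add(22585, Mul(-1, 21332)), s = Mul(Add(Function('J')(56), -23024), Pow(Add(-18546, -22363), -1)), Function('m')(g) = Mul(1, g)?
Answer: Rational(-119860285, 2093) ≈ -57267.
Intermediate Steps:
Function('m')(g) = g
Function('J')(Z) = 1 (Function('J')(Z) = Mul(Add(Z, Z), Pow(Add(Z, Z), -1)) = Mul(Mul(2, Z), Pow(Mul(2, Z), -1)) = Mul(Mul(2, Z), Mul(Rational(1, 2), Pow(Z, -1))) = 1)
s = Rational(2093, 3719) (s = Mul(Add(1, -23024), Pow(Add(-18546, -22363), -1)) = Mul(-23023, Pow(-40909, -1)) = Mul(-23023, Rational(-1, 40909)) = Rational(2093, 3719) ≈ 0.56279)
F = 1253 (F = Add(22585, -21332) = 1253)
Add(Mul(-31524, Pow(s, -1)), Mul(-1, F)) = Add(Mul(-31524, Pow(Rational(2093, 3719), -1)), Mul(-1, 1253)) = Add(Mul(-31524, Rational(3719, 2093)), -1253) = Add(Rational(-117237756, 2093), -1253) = Rational(-119860285, 2093)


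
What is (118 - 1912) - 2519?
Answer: -4313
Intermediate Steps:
(118 - 1912) - 2519 = -1794 - 2519 = -4313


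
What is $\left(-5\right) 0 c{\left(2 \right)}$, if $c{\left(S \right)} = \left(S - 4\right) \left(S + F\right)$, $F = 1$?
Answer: $0$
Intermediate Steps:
$c{\left(S \right)} = \left(1 + S\right) \left(-4 + S\right)$ ($c{\left(S \right)} = \left(S - 4\right) \left(S + 1\right) = \left(-4 + S\right) \left(1 + S\right) = \left(1 + S\right) \left(-4 + S\right)$)
$\left(-5\right) 0 c{\left(2 \right)} = \left(-5\right) 0 \left(-4 + 2^{2} - 6\right) = 0 \left(-4 + 4 - 6\right) = 0 \left(-6\right) = 0$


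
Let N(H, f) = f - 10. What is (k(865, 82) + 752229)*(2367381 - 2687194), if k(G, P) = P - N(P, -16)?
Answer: -240607152981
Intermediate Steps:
N(H, f) = -10 + f
k(G, P) = 26 + P (k(G, P) = P - (-10 - 16) = P - 1*(-26) = P + 26 = 26 + P)
(k(865, 82) + 752229)*(2367381 - 2687194) = ((26 + 82) + 752229)*(2367381 - 2687194) = (108 + 752229)*(-319813) = 752337*(-319813) = -240607152981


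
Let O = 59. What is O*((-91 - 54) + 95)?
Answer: -2950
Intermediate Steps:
O*((-91 - 54) + 95) = 59*((-91 - 54) + 95) = 59*(-145 + 95) = 59*(-50) = -2950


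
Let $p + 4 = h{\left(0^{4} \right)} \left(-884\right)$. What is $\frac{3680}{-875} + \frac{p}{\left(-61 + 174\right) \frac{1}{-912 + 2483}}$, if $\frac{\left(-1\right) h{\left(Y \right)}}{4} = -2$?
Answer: $- \frac{1945452468}{19775} \approx -98379.0$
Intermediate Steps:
$h{\left(Y \right)} = 8$ ($h{\left(Y \right)} = \left(-4\right) \left(-2\right) = 8$)
$p = -7076$ ($p = -4 + 8 \left(-884\right) = -4 - 7072 = -7076$)
$\frac{3680}{-875} + \frac{p}{\left(-61 + 174\right) \frac{1}{-912 + 2483}} = \frac{3680}{-875} - \frac{7076}{\left(-61 + 174\right) \frac{1}{-912 + 2483}} = 3680 \left(- \frac{1}{875}\right) - \frac{7076}{113 \cdot \frac{1}{1571}} = - \frac{736}{175} - \frac{7076}{113 \cdot \frac{1}{1571}} = - \frac{736}{175} - \frac{7076}{\frac{113}{1571}} = - \frac{736}{175} - \frac{11116396}{113} = - \frac{1945452468}{19775}$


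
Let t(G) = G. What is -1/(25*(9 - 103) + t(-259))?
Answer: 1/2609 ≈ 0.00038329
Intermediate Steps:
-1/(25*(9 - 103) + t(-259)) = -1/(25*(9 - 103) - 259) = -1/(25*(-94) - 259) = -1/(-2350 - 259) = -1/(-2609) = -1*(-1/2609) = 1/2609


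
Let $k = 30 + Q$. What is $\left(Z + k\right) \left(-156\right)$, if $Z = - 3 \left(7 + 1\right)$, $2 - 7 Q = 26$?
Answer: $- \frac{2808}{7} \approx -401.14$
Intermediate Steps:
$Q = - \frac{24}{7}$ ($Q = \frac{2}{7} - \frac{26}{7} = - \frac{24}{7} \approx -3.4286$)
$Z = -24$ ($Z = \left(-3\right) 8 = -24$)
$k = \frac{186}{7}$ ($k = 30 - \frac{24}{7} = \frac{186}{7} \approx 26.571$)
$\left(Z + k\right) \left(-156\right) = \left(-24 + \frac{186}{7}\right) \left(-156\right) = \frac{18}{7} \left(-156\right) = - \frac{2808}{7}$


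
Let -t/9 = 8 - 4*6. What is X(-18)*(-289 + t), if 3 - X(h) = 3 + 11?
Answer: 1595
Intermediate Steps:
t = 144 (t = -9*(8 - 4*6) = -9*(8 - 24) = -9*(-16) = 144)
X(h) = -11 (X(h) = 3 - (3 + 11) = 3 - 1*14 = 3 - 14 = -11)
X(-18)*(-289 + t) = -11*(-289 + 144) = -11*(-145) = 1595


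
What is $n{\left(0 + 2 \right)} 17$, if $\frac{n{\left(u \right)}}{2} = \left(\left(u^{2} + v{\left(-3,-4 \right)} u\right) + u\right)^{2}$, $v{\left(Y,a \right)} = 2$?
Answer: $3400$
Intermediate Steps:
$n{\left(u \right)} = 2 \left(u^{2} + 3 u\right)^{2}$ ($n{\left(u \right)} = 2 \left(\left(u^{2} + 2 u\right) + u\right)^{2} = 2 \left(u^{2} + 3 u\right)^{2}$)
$n{\left(0 + 2 \right)} 17 = 2 \left(0 + 2\right)^{2} \left(3 + \left(0 + 2\right)\right)^{2} \cdot 17 = 2 \cdot 2^{2} \left(3 + 2\right)^{2} \cdot 17 = 2 \cdot 4 \cdot 5^{2} \cdot 17 = 2 \cdot 4 \cdot 25 \cdot 17 = 200 \cdot 17 = 3400$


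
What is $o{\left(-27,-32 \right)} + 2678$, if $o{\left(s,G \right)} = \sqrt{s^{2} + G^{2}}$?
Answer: $2678 + \sqrt{1753} \approx 2719.9$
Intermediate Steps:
$o{\left(s,G \right)} = \sqrt{G^{2} + s^{2}}$
$o{\left(-27,-32 \right)} + 2678 = \sqrt{\left(-32\right)^{2} + \left(-27\right)^{2}} + 2678 = \sqrt{1024 + 729} + 2678 = \sqrt{1753} + 2678 = 2678 + \sqrt{1753}$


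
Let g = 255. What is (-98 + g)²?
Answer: 24649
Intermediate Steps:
(-98 + g)² = (-98 + 255)² = 157² = 24649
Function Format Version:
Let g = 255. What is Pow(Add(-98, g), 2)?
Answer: 24649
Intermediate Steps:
Pow(Add(-98, g), 2) = Pow(Add(-98, 255), 2) = Pow(157, 2) = 24649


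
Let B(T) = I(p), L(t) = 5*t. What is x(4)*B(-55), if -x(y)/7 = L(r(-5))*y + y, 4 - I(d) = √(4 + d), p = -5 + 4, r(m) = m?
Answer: 2688 - 672*√3 ≈ 1524.1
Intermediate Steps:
p = -1
I(d) = 4 - √(4 + d)
x(y) = 168*y (x(y) = -7*((5*(-5))*y + y) = -7*(-25*y + y) = -(-168)*y = 168*y)
B(T) = 4 - √3 (B(T) = 4 - √(4 - 1) = 4 - √3)
x(4)*B(-55) = (168*4)*(4 - √3) = 672*(4 - √3) = 2688 - 672*√3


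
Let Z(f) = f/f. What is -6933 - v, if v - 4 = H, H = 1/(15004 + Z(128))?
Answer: -104089686/15005 ≈ -6937.0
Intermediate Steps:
Z(f) = 1
H = 1/15005 (H = 1/(15004 + 1) = 1/15005 ≈ 6.6644e-5)
v = 60021/15005 (v = 4 + 1/15005 = 60021/15005 ≈ 4.0001)
-6933 - v = -6933 - 1*60021/15005 = -6933 - 60021/15005 = -104089686/15005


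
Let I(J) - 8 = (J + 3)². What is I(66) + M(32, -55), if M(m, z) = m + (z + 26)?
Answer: 4772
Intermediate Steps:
I(J) = 8 + (3 + J)² (I(J) = 8 + (J + 3)² = 8 + (3 + J)²)
M(m, z) = 26 + m + z (M(m, z) = m + (26 + z) = 26 + m + z)
I(66) + M(32, -55) = (8 + (3 + 66)²) + (26 + 32 - 55) = (8 + 69²) + 3 = (8 + 4761) + 3 = 4769 + 3 = 4772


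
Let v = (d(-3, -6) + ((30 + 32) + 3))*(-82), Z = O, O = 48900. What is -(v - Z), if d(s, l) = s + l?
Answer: 53492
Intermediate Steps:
d(s, l) = l + s
Z = 48900
v = -4592 (v = ((-6 - 3) + ((30 + 32) + 3))*(-82) = (-9 + (62 + 3))*(-82) = (-9 + 65)*(-82) = 56*(-82) = -4592)
-(v - Z) = -(-4592 - 1*48900) = -(-4592 - 48900) = -1*(-53492) = 53492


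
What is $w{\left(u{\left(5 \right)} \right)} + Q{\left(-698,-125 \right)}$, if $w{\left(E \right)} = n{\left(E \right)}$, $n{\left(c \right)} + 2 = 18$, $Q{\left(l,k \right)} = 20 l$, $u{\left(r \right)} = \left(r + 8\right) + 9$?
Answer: $-13944$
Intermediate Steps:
$u{\left(r \right)} = 17 + r$ ($u{\left(r \right)} = \left(8 + r\right) + 9 = 17 + r$)
$n{\left(c \right)} = 16$ ($n{\left(c \right)} = -2 + 18 = 16$)
$w{\left(E \right)} = 16$
$w{\left(u{\left(5 \right)} \right)} + Q{\left(-698,-125 \right)} = 16 + 20 \left(-698\right) = 16 - 13960 = -13944$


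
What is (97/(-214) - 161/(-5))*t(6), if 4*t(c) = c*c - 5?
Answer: 1053039/4280 ≈ 246.04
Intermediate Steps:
t(c) = -5/4 + c²/4 (t(c) = (c*c - 5)/4 = (c² - 5)/4 = (-5 + c²)/4 = -5/4 + c²/4)
(97/(-214) - 161/(-5))*t(6) = (97/(-214) - 161/(-5))*(-5/4 + (¼)*6²) = (97*(-1/214) - 161*(-⅕))*(-5/4 + (¼)*36) = (-97/214 + 161/5)*(-5/4 + 9) = (33969/1070)*(31/4) = 1053039/4280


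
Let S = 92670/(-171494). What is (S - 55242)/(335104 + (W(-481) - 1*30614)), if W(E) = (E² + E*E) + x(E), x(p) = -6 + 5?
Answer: -1578960703/21928680539 ≈ -0.072004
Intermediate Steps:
S = -46335/85747 (S = 92670*(-1/171494) = -46335/85747 ≈ -0.54037)
x(p) = -1
W(E) = -1 + 2*E² (W(E) = (E² + E*E) - 1 = (E² + E²) - 1 = 2*E² - 1 = -1 + 2*E²)
(S - 55242)/(335104 + (W(-481) - 1*30614)) = (-46335/85747 - 55242)/(335104 + ((-1 + 2*(-481)²) - 1*30614)) = -4736882109/(85747*(335104 + ((-1 + 2*231361) - 30614))) = -4736882109/(85747*(335104 + ((-1 + 462722) - 30614))) = -4736882109/(85747*(335104 + (462721 - 30614))) = -4736882109/(85747*(335104 + 432107)) = -4736882109/85747/767211 = -4736882109/85747*1/767211 = -1578960703/21928680539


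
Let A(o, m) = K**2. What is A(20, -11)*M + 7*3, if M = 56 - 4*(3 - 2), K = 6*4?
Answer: 29973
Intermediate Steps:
K = 24
A(o, m) = 576 (A(o, m) = 24**2 = 576)
M = 52 (M = 56 - 4 = 52)
A(20, -11)*M + 7*3 = 576*52 + 7*3 = 29952 + 21 = 29973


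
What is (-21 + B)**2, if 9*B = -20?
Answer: 43681/81 ≈ 539.27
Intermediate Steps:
B = -20/9 (B = (1/9)*(-20) = -20/9 ≈ -2.2222)
(-21 + B)**2 = (-21 - 20/9)**2 = (-209/9)**2 = 43681/81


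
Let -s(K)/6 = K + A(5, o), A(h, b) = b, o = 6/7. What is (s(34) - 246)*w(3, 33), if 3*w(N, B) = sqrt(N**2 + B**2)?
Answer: -3186*sqrt(122)/7 ≈ -5027.2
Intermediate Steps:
o = 6/7 (o = 6*(1/7) = 6/7 ≈ 0.85714)
w(N, B) = sqrt(B**2 + N**2)/3 (w(N, B) = sqrt(N**2 + B**2)/3 = sqrt(B**2 + N**2)/3)
s(K) = -36/7 - 6*K (s(K) = -6*(K + 6/7) = -6*(6/7 + K) = -36/7 - 6*K)
(s(34) - 246)*w(3, 33) = ((-36/7 - 6*34) - 246)*(sqrt(33**2 + 3**2)/3) = ((-36/7 - 204) - 246)*(sqrt(1089 + 9)/3) = (-1464/7 - 246)*(sqrt(1098)/3) = -1062*3*sqrt(122)/7 = -3186*sqrt(122)/7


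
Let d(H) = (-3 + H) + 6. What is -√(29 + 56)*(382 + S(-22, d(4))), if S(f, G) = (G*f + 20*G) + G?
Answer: -375*√85 ≈ -3457.3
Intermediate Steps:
d(H) = 3 + H
S(f, G) = 21*G + G*f (S(f, G) = (20*G + G*f) + G = 21*G + G*f)
-√(29 + 56)*(382 + S(-22, d(4))) = -√(29 + 56)*(382 + (3 + 4)*(21 - 22)) = -√85*(382 + 7*(-1)) = -√85*(382 - 7) = -√85*375 = -375*√85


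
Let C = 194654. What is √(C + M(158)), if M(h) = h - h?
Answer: √194654 ≈ 441.20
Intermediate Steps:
M(h) = 0
√(C + M(158)) = √(194654 + 0) = √194654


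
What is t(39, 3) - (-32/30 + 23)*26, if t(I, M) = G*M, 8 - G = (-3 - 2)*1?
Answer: -7969/15 ≈ -531.27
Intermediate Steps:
G = 13 (G = 8 - (-3 - 2) = 8 - (-5) = 8 - 1*(-5) = 8 + 5 = 13)
t(I, M) = 13*M
t(39, 3) - (-32/30 + 23)*26 = 13*3 - (-32/30 + 23)*26 = 39 - (-32*1/30 + 23)*26 = 39 - (-16/15 + 23)*26 = 39 - 329*26/15 = 39 - 1*8554/15 = 39 - 8554/15 = -7969/15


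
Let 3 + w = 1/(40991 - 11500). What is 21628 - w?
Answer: 637919820/29491 ≈ 21631.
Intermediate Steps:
w = -88472/29491 (w = -3 + 1/(40991 - 11500) = -3 + 1/29491 = -88472/29491 ≈ -3.0000)
21628 - w = 21628 - 1*(-88472/29491) = 21628 + 88472/29491 = 637919820/29491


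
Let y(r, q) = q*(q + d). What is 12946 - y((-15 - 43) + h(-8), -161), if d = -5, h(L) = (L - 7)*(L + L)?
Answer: -13780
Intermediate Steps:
h(L) = 2*L*(-7 + L) (h(L) = (-7 + L)*(2*L) = 2*L*(-7 + L))
y(r, q) = q*(-5 + q) (y(r, q) = q*(q - 5) = q*(-5 + q))
12946 - y((-15 - 43) + h(-8), -161) = 12946 - (-161)*(-5 - 161) = 12946 - (-161)*(-166) = 12946 - 1*26726 = 12946 - 26726 = -13780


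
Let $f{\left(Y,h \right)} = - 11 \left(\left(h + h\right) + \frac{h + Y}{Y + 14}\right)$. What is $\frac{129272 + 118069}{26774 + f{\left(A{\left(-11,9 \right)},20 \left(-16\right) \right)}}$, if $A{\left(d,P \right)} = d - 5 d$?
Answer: $\frac{7172889}{982124} \approx 7.3034$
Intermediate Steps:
$A{\left(d,P \right)} = - 4 d$
$f{\left(Y,h \right)} = - 22 h - \frac{11 \left(Y + h\right)}{14 + Y}$ ($f{\left(Y,h \right)} = - 11 \left(2 h + \frac{Y + h}{14 + Y}\right) = - 22 h - \frac{11 \left(Y + h\right)}{14 + Y}$)
$\frac{129272 + 118069}{26774 + f{\left(A{\left(-11,9 \right)},20 \left(-16\right) \right)}} = \frac{129272 + 118069}{26774 + \frac{11 \left(- \left(-4\right) \left(-11\right) - 29 \cdot 20 \left(-16\right) - 2 \left(\left(-4\right) \left(-11\right)\right) 20 \left(-16\right)\right)}{14 - -44}} = \frac{247341}{26774 + \frac{11 \left(\left(-1\right) 44 - -9280 - 88 \left(-320\right)\right)}{14 + 44}} = \frac{247341}{26774 + \frac{11 \left(-44 + 9280 + 28160\right)}{58}} = \frac{247341}{26774 + 11 \cdot \frac{1}{58} \cdot 37396} = \frac{247341}{26774 + \frac{205678}{29}} = \frac{247341}{\frac{982124}{29}} = 247341 \cdot \frac{29}{982124} = \frac{7172889}{982124}$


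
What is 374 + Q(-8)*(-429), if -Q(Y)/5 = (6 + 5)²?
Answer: 259919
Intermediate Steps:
Q(Y) = -605 (Q(Y) = -5*(6 + 5)² = -5*11² = -5*121 = -605)
374 + Q(-8)*(-429) = 374 - 605*(-429) = 374 + 259545 = 259919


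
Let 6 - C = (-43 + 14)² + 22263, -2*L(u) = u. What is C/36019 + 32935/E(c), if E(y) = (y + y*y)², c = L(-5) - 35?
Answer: -10524296206/17257243185 ≈ -0.60985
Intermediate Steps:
L(u) = -u/2
c = -65/2 (c = -½*(-5) - 35 = 5/2 - 35 = -65/2 ≈ -32.500)
E(y) = (y + y²)²
C = -23098 (C = 6 - ((-43 + 14)² + 22263) = 6 - ((-29)² + 22263) = 6 - (841 + 22263) = 6 - 1*23104 = 6 - 23104 = -23098)
C/36019 + 32935/E(c) = -23098/36019 + 32935/(((-65/2)²*(1 - 65/2)²)) = -23098*1/36019 + 32935/((4225*(-63/2)²/4)) = -23098/36019 + 32935/(((4225/4)*(3969/4))) = -23098/36019 + 32935/(16769025/16) = -23098/36019 + 32935*(16/16769025) = -23098/36019 + 15056/479115 = -10524296206/17257243185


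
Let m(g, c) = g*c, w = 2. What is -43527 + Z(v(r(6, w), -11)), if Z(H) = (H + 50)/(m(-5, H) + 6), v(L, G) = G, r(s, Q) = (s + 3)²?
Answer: -2655108/61 ≈ -43526.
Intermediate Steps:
r(s, Q) = (3 + s)²
m(g, c) = c*g
Z(H) = (50 + H)/(6 - 5*H) (Z(H) = (H + 50)/(H*(-5) + 6) = (50 + H)/(-5*H + 6) = (50 + H)/(6 - 5*H))
-43527 + Z(v(r(6, w), -11)) = -43527 + (50 - 11)/(6 - 5*(-11)) = -43527 + 39/(6 + 55) = -43527 + 39/61 = -2655108/61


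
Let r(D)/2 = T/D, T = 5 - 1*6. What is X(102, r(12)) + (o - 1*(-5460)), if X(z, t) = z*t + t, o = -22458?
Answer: -102091/6 ≈ -17015.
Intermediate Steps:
T = -1 (T = 5 - 6 = -1)
r(D) = -2/D (r(D) = 2*(-1/D) = -2/D)
X(z, t) = t + t*z (X(z, t) = t*z + t = t + t*z)
X(102, r(12)) + (o - 1*(-5460)) = (-2/12)*(1 + 102) + (-22458 - 1*(-5460)) = -2*1/12*103 + (-22458 + 5460) = -⅙*103 - 16998 = -103/6 - 16998 = -102091/6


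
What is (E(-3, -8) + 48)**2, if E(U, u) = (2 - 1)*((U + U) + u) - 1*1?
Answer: 1089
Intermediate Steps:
E(U, u) = -1 + u + 2*U (E(U, u) = 1*(2*U + u) - 1 = 1*(u + 2*U) - 1 = (u + 2*U) - 1 = -1 + u + 2*U)
(E(-3, -8) + 48)**2 = ((-1 - 8 + 2*(-3)) + 48)**2 = ((-1 - 8 - 6) + 48)**2 = (-15 + 48)**2 = 33**2 = 1089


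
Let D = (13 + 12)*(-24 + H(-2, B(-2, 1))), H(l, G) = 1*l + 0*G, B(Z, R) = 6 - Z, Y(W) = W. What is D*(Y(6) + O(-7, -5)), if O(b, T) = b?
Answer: 650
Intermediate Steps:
H(l, G) = l (H(l, G) = l + 0 = l)
D = -650 (D = (13 + 12)*(-24 - 2) = 25*(-26) = -650)
D*(Y(6) + O(-7, -5)) = -650*(6 - 7) = -650*(-1) = 650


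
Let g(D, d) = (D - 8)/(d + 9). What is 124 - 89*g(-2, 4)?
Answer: 2502/13 ≈ 192.46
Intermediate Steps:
g(D, d) = (-8 + D)/(9 + d)
124 - 89*g(-2, 4) = 124 - 89*(-8 - 2)/(9 + 4) = 124 - 89*(-10)/13 = 124 - 89*(-10/13) = 124 + 890/13 = 2502/13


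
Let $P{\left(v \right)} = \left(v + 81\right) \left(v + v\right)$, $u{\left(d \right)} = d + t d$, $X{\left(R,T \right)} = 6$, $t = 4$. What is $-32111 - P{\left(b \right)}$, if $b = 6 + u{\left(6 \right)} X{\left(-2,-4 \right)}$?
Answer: $-131435$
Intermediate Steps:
$u{\left(d \right)} = 5 d$ ($u{\left(d \right)} = d + 4 d = 5 d$)
$b = 186$ ($b = 6 + 5 \cdot 6 \cdot 6 = 6 + 30 \cdot 6 = 6 + 180 = 186$)
$P{\left(v \right)} = 2 v \left(81 + v\right)$ ($P{\left(v \right)} = \left(81 + v\right) 2 v = 2 v \left(81 + v\right)$)
$-32111 - P{\left(b \right)} = -32111 - 2 \cdot 186 \left(81 + 186\right) = -32111 - 2 \cdot 186 \cdot 267 = -32111 - 99324 = -131435$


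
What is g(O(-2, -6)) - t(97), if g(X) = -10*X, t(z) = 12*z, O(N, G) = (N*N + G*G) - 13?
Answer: -1434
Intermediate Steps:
O(N, G) = -13 + G**2 + N**2 (O(N, G) = (N**2 + G**2) - 13 = (G**2 + N**2) - 13 = -13 + G**2 + N**2)
g(O(-2, -6)) - t(97) = -10*(-13 + (-6)**2 + (-2)**2) - 12*97 = -10*(-13 + 36 + 4) - 1*1164 = -10*27 - 1164 = -270 - 1164 = -1434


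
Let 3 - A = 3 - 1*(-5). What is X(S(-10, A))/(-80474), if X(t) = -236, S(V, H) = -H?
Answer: 118/40237 ≈ 0.0029326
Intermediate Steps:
A = -5 (A = 3 - (3 - 1*(-5)) = 3 - (3 + 5) = 3 - 1*8 = 3 - 8 = -5)
X(S(-10, A))/(-80474) = -236/(-80474) = -236*(-1/80474) = 118/40237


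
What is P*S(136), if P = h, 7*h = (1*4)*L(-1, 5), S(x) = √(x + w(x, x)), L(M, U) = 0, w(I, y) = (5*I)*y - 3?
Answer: 0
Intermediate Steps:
w(I, y) = -3 + 5*I*y (w(I, y) = 5*I*y - 3 = -3 + 5*I*y)
S(x) = √(-3 + x + 5*x²) (S(x) = √(x + (-3 + 5*x*x)) = √(x + (-3 + 5*x²)) = √(-3 + x + 5*x²))
h = 0 (h = ((1*4)*0)/7 = (4*0)/7 = (⅐)*0 = 0)
P = 0
P*S(136) = 0*√(-3 + 136 + 5*136²) = 0*√(-3 + 136 + 5*18496) = 0*√(-3 + 136 + 92480) = 0*√92613 = 0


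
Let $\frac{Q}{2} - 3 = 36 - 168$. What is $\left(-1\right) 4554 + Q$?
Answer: $-4812$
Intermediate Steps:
$Q = -258$ ($Q = 6 + 2 \left(36 - 168\right) = 6 + 2 \left(-132\right) = 6 - 264 = -258$)
$\left(-1\right) 4554 + Q = \left(-1\right) 4554 - 258 = -4554 - 258 = -4812$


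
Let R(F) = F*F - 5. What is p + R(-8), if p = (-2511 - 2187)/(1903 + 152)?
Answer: 38849/685 ≈ 56.714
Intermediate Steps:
R(F) = -5 + F² (R(F) = F² - 5 = -5 + F²)
p = -1566/685 (p = -4698/2055 = -4698*1/2055 = -1566/685 ≈ -2.2861)
p + R(-8) = -1566/685 + (-5 + (-8)²) = -1566/685 + (-5 + 64) = -1566/685 + 59 = 38849/685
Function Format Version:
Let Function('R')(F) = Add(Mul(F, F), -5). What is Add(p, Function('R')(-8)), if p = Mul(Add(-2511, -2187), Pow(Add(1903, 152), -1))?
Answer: Rational(38849, 685) ≈ 56.714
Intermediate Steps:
Function('R')(F) = Add(-5, Pow(F, 2)) (Function('R')(F) = Add(Pow(F, 2), -5) = Add(-5, Pow(F, 2)))
p = Rational(-1566, 685) (p = Mul(-4698, Pow(2055, -1)) = Mul(-4698, Rational(1, 2055)) = Rational(-1566, 685) ≈ -2.2861)
Add(p, Function('R')(-8)) = Add(Rational(-1566, 685), Add(-5, Pow(-8, 2))) = Add(Rational(-1566, 685), Add(-5, 64)) = Add(Rational(-1566, 685), 59) = Rational(38849, 685)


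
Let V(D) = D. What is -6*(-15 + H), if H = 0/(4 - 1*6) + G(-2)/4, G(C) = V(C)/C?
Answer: 177/2 ≈ 88.500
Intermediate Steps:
G(C) = 1 (G(C) = C/C = 1)
H = ¼ (H = 0/(4 - 1*6) + 1/4 = 0/(4 - 6) + 1*(¼) = 0/(-2) + ¼ = 0*(-½) + ¼ = 0 + ¼ = ¼ ≈ 0.25000)
-6*(-15 + H) = -6*(-15 + ¼) = -6*(-59/4) = 177/2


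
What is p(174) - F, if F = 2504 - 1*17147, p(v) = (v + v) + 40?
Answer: 15031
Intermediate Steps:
p(v) = 40 + 2*v (p(v) = 2*v + 40 = 40 + 2*v)
F = -14643 (F = 2504 - 17147 = -14643)
p(174) - F = (40 + 2*174) - 1*(-14643) = (40 + 348) + 14643 = 388 + 14643 = 15031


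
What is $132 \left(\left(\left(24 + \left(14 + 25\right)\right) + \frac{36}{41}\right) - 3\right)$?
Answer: $\frac{329472}{41} \approx 8035.9$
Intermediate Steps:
$132 \left(\left(\left(24 + \left(14 + 25\right)\right) + \frac{36}{41}\right) - 3\right) = 132 \left(\left(\left(24 + 39\right) + 36 \cdot \frac{1}{41}\right) - 3\right) = 132 \left(\left(63 + \frac{36}{41}\right) - 3\right) = 132 \left(\frac{2619}{41} - 3\right) = 132 \cdot \frac{2496}{41} = \frac{329472}{41}$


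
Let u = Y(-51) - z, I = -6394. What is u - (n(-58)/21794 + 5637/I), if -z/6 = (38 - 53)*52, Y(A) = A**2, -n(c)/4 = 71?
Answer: -144792859685/69675418 ≈ -2078.1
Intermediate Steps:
n(c) = -284 (n(c) = -4*71 = -284)
z = 4680 (z = -6*(38 - 53)*52 = -(-90)*52 = -6*(-780) = 4680)
u = -2079 (u = (-51)**2 - 1*4680 = 2601 - 4680 = -2079)
u - (n(-58)/21794 + 5637/I) = -2079 - (-284/21794 + 5637/(-6394)) = -2079 - (-284*1/21794 + 5637*(-1/6394)) = -2079 - (-142/10897 - 5637/6394) = -2079 - 1*(-62334337/69675418) = -2079 + 62334337/69675418 = -144792859685/69675418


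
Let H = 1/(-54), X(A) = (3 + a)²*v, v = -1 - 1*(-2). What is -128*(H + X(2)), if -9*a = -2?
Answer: -107456/81 ≈ -1326.6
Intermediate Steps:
a = 2/9 (a = -⅑*(-2) = 2/9 ≈ 0.22222)
v = 1 (v = -1 + 2 = 1)
X(A) = 841/81 (X(A) = (3 + 2/9)²*1 = (29/9)²*1 = (841/81)*1 = 841/81)
H = -1/54 ≈ -0.018519
-128*(H + X(2)) = -128*(-1/54 + 841/81) = -128*1679/162 = -107456/81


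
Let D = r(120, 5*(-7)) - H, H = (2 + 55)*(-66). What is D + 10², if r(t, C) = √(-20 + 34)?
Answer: 3862 + √14 ≈ 3865.7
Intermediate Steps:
r(t, C) = √14
H = -3762 (H = 57*(-66) = -3762)
D = 3762 + √14 (D = √14 - 1*(-3762) = √14 + 3762 = 3762 + √14 ≈ 3765.7)
D + 10² = (3762 + √14) + 10² = (3762 + √14) + 100 = 3862 + √14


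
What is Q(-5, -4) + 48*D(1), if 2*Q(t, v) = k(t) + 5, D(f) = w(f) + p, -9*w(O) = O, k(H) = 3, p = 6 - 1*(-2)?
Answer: 1148/3 ≈ 382.67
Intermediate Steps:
p = 8 (p = 6 + 2 = 8)
w(O) = -O/9
D(f) = 8 - f/9 (D(f) = -f/9 + 8 = 8 - f/9)
Q(t, v) = 4 (Q(t, v) = (3 + 5)/2 = (1/2)*8 = 4)
Q(-5, -4) + 48*D(1) = 4 + 48*(8 - 1/9*1) = 4 + 48*(8 - 1/9) = 4 + 48*(71/9) = 4 + 1136/3 = 1148/3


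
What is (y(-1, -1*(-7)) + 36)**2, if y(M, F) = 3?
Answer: 1521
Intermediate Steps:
(y(-1, -1*(-7)) + 36)**2 = (3 + 36)**2 = 39**2 = 1521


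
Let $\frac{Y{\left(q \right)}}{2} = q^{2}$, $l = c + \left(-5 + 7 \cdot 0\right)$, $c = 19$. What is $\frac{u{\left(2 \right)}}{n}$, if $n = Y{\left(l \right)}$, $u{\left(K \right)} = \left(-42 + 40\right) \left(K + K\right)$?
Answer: $- \frac{1}{49} \approx -0.020408$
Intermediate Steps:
$u{\left(K \right)} = - 4 K$ ($u{\left(K \right)} = - 2 \cdot 2 K = - 4 K$)
$l = 14$ ($l = 19 + \left(-5 + 7 \cdot 0\right) = 19 + \left(-5 + 0\right) = 19 - 5 = 14$)
$Y{\left(q \right)} = 2 q^{2}$
$n = 392$ ($n = 2 \cdot 14^{2} = 2 \cdot 196 = 392$)
$\frac{u{\left(2 \right)}}{n} = \frac{\left(-4\right) 2}{392} = \left(-8\right) \frac{1}{392} = - \frac{1}{49}$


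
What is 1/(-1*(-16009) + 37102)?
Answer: 1/53111 ≈ 1.8828e-5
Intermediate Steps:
1/(-1*(-16009) + 37102) = 1/(16009 + 37102) = 1/53111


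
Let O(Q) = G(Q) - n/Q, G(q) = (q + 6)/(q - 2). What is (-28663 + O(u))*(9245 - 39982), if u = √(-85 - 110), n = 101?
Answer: 30737*(5589292*√195 + 11160045*I)/(195*(√195 + 2*I)) ≈ 8.8099e+8 - 2.0506e+5*I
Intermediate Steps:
u = I*√195 (u = √(-195) = I*√195 ≈ 13.964*I)
G(q) = (6 + q)/(-2 + q)
O(Q) = -101/Q + (6 + Q)/(-2 + Q) (O(Q) = (6 + Q)/(-2 + Q) - 101/Q = -101/Q + (6 + Q)/(-2 + Q))
(-28663 + O(u))*(9245 - 39982) = (-28663 + (202 + (I*√195)² - 95*I*√195)/(((I*√195))*(-2 + I*√195)))*(9245 - 39982) = (-28663 + (-I*√195/195)*(202 - 195 - 95*I*√195)/(-2 + I*√195))*(-30737) = (-28663 + (-I*√195/195)*(7 - 95*I*√195)/(-2 + I*√195))*(-30737) = (-28663 - I*√195*(7 - 95*I*√195)/(195*(-2 + I*√195)))*(-30737) = 881014631 + 30737*I*√195*(7 - 95*I*√195)/(195*(-2 + I*√195))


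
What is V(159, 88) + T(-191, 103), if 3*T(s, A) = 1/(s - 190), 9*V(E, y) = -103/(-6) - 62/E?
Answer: 677227/363474 ≈ 1.8632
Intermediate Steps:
V(E, y) = 103/54 - 62/(9*E) (V(E, y) = (-103/(-6) - 62/E)/9 = (-103*(-⅙) - 62/E)/9 = (103/6 - 62/E)/9 = 103/54 - 62/(9*E))
T(s, A) = 1/(3*(-190 + s)) (T(s, A) = 1/(3*(s - 190)) = 1/(3*(-190 + s)))
V(159, 88) + T(-191, 103) = (1/54)*(-372 + 103*159)/159 + 1/(3*(-190 - 191)) = (1/54)*(1/159)*(-372 + 16377) + (⅓)/(-381) = (1/54)*(1/159)*16005 + (⅓)*(-1/381) = 5335/2862 - 1/1143 = 677227/363474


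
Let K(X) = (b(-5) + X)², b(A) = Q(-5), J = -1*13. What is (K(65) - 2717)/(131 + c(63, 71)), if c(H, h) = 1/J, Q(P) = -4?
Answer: 6526/851 ≈ 7.6686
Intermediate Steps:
J = -13
b(A) = -4
c(H, h) = -1/13 (c(H, h) = 1/(-13) = -1/13)
K(X) = (-4 + X)²
(K(65) - 2717)/(131 + c(63, 71)) = ((-4 + 65)² - 2717)/(131 - 1/13) = (61² - 2717)/(1702/13) = (3721 - 2717)*(13/1702) = 1004*(13/1702) = 6526/851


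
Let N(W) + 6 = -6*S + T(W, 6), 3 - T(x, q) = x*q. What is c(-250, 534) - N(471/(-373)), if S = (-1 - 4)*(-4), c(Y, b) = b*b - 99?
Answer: 106369314/373 ≈ 2.8517e+5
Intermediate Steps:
c(Y, b) = -99 + b² (c(Y, b) = b² - 99 = -99 + b²)
T(x, q) = 3 - q*x (T(x, q) = 3 - x*q = 3 - q*x)
S = 20 (S = -5*(-4) = 20)
N(W) = -123 - 6*W (N(W) = -6 + (-6*20 + (3 - 1*6*W)) = -6 + (-120 + (3 - 6*W)) = -6 + (-117 - 6*W) = -123 - 6*W)
c(-250, 534) - N(471/(-373)) = (-99 + 534²) - (-123 - 2826/(-373)) = (-99 + 285156) - (-123 - 2826*(-1)/373) = 285057 - (-123 - 6*(-471/373)) = 285057 - (-123 + 2826/373) = 285057 - 1*(-43053/373) = 285057 + 43053/373 = 106369314/373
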